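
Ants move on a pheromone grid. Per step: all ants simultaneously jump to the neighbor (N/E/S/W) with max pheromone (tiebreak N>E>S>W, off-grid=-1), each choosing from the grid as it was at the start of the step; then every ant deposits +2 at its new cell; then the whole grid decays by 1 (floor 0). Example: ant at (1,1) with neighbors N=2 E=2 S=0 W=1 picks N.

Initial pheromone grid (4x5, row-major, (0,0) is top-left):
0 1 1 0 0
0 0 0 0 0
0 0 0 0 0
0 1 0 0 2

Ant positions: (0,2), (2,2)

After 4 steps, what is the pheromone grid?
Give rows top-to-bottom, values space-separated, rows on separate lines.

After step 1: ants at (0,1),(1,2)
  0 2 0 0 0
  0 0 1 0 0
  0 0 0 0 0
  0 0 0 0 1
After step 2: ants at (0,2),(0,2)
  0 1 3 0 0
  0 0 0 0 0
  0 0 0 0 0
  0 0 0 0 0
After step 3: ants at (0,1),(0,1)
  0 4 2 0 0
  0 0 0 0 0
  0 0 0 0 0
  0 0 0 0 0
After step 4: ants at (0,2),(0,2)
  0 3 5 0 0
  0 0 0 0 0
  0 0 0 0 0
  0 0 0 0 0

0 3 5 0 0
0 0 0 0 0
0 0 0 0 0
0 0 0 0 0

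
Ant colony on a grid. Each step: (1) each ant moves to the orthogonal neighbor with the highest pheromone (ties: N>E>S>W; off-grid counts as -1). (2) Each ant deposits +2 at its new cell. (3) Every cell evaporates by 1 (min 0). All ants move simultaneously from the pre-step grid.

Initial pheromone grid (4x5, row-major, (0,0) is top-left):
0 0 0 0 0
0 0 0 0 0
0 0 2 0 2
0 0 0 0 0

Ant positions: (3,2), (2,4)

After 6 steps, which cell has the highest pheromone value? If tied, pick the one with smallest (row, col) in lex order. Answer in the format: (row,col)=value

Answer: (2,2)=2

Derivation:
Step 1: ant0:(3,2)->N->(2,2) | ant1:(2,4)->N->(1,4)
  grid max=3 at (2,2)
Step 2: ant0:(2,2)->N->(1,2) | ant1:(1,4)->S->(2,4)
  grid max=2 at (2,2)
Step 3: ant0:(1,2)->S->(2,2) | ant1:(2,4)->N->(1,4)
  grid max=3 at (2,2)
Step 4: ant0:(2,2)->N->(1,2) | ant1:(1,4)->S->(2,4)
  grid max=2 at (2,2)
Step 5: ant0:(1,2)->S->(2,2) | ant1:(2,4)->N->(1,4)
  grid max=3 at (2,2)
Step 6: ant0:(2,2)->N->(1,2) | ant1:(1,4)->S->(2,4)
  grid max=2 at (2,2)
Final grid:
  0 0 0 0 0
  0 0 1 0 0
  0 0 2 0 2
  0 0 0 0 0
Max pheromone 2 at (2,2)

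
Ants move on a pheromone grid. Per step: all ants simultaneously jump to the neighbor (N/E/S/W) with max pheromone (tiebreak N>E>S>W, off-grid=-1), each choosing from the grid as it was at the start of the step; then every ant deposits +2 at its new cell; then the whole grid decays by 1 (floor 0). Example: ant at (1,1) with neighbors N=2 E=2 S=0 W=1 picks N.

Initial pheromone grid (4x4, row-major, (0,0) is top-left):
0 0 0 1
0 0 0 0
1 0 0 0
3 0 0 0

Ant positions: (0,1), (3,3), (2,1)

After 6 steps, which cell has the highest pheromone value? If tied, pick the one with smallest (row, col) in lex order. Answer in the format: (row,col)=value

Answer: (0,3)=5

Derivation:
Step 1: ant0:(0,1)->E->(0,2) | ant1:(3,3)->N->(2,3) | ant2:(2,1)->W->(2,0)
  grid max=2 at (2,0)
Step 2: ant0:(0,2)->E->(0,3) | ant1:(2,3)->N->(1,3) | ant2:(2,0)->S->(3,0)
  grid max=3 at (3,0)
Step 3: ant0:(0,3)->S->(1,3) | ant1:(1,3)->N->(0,3) | ant2:(3,0)->N->(2,0)
  grid max=2 at (0,3)
Step 4: ant0:(1,3)->N->(0,3) | ant1:(0,3)->S->(1,3) | ant2:(2,0)->S->(3,0)
  grid max=3 at (0,3)
Step 5: ant0:(0,3)->S->(1,3) | ant1:(1,3)->N->(0,3) | ant2:(3,0)->N->(2,0)
  grid max=4 at (0,3)
Step 6: ant0:(1,3)->N->(0,3) | ant1:(0,3)->S->(1,3) | ant2:(2,0)->S->(3,0)
  grid max=5 at (0,3)
Final grid:
  0 0 0 5
  0 0 0 5
  1 0 0 0
  3 0 0 0
Max pheromone 5 at (0,3)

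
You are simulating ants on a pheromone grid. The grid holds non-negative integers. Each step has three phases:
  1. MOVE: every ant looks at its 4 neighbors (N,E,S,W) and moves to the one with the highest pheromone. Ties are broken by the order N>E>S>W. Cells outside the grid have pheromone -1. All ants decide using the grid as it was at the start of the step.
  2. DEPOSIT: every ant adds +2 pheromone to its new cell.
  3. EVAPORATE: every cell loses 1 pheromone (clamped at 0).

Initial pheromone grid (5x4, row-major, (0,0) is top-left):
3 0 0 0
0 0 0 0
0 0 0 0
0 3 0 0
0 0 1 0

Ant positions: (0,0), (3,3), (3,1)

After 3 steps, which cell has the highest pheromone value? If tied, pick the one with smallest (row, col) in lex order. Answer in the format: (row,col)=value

Answer: (0,0)=2

Derivation:
Step 1: ant0:(0,0)->E->(0,1) | ant1:(3,3)->N->(2,3) | ant2:(3,1)->N->(2,1)
  grid max=2 at (0,0)
Step 2: ant0:(0,1)->W->(0,0) | ant1:(2,3)->N->(1,3) | ant2:(2,1)->S->(3,1)
  grid max=3 at (0,0)
Step 3: ant0:(0,0)->E->(0,1) | ant1:(1,3)->N->(0,3) | ant2:(3,1)->N->(2,1)
  grid max=2 at (0,0)
Final grid:
  2 1 0 1
  0 0 0 0
  0 1 0 0
  0 2 0 0
  0 0 0 0
Max pheromone 2 at (0,0)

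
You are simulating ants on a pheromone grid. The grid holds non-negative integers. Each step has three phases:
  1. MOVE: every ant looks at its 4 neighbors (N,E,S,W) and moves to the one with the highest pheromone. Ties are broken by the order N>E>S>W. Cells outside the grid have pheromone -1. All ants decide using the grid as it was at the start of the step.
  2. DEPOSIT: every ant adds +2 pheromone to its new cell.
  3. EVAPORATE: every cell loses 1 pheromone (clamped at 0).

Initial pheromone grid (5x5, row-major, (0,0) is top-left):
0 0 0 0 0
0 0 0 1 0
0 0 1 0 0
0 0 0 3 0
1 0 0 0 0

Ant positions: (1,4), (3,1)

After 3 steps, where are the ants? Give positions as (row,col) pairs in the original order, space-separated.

Step 1: ant0:(1,4)->W->(1,3) | ant1:(3,1)->N->(2,1)
  grid max=2 at (1,3)
Step 2: ant0:(1,3)->N->(0,3) | ant1:(2,1)->N->(1,1)
  grid max=1 at (0,3)
Step 3: ant0:(0,3)->S->(1,3) | ant1:(1,1)->N->(0,1)
  grid max=2 at (1,3)

(1,3) (0,1)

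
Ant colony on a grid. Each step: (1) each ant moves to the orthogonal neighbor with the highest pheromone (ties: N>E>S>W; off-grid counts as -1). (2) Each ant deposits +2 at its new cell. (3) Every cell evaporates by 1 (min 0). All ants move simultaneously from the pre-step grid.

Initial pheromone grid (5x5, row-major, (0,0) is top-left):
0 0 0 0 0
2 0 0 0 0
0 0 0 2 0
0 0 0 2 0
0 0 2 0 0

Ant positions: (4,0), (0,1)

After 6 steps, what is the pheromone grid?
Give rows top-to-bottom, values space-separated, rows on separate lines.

After step 1: ants at (3,0),(0,2)
  0 0 1 0 0
  1 0 0 0 0
  0 0 0 1 0
  1 0 0 1 0
  0 0 1 0 0
After step 2: ants at (2,0),(0,3)
  0 0 0 1 0
  0 0 0 0 0
  1 0 0 0 0
  0 0 0 0 0
  0 0 0 0 0
After step 3: ants at (1,0),(0,4)
  0 0 0 0 1
  1 0 0 0 0
  0 0 0 0 0
  0 0 0 0 0
  0 0 0 0 0
After step 4: ants at (0,0),(1,4)
  1 0 0 0 0
  0 0 0 0 1
  0 0 0 0 0
  0 0 0 0 0
  0 0 0 0 0
After step 5: ants at (0,1),(0,4)
  0 1 0 0 1
  0 0 0 0 0
  0 0 0 0 0
  0 0 0 0 0
  0 0 0 0 0
After step 6: ants at (0,2),(1,4)
  0 0 1 0 0
  0 0 0 0 1
  0 0 0 0 0
  0 0 0 0 0
  0 0 0 0 0

0 0 1 0 0
0 0 0 0 1
0 0 0 0 0
0 0 0 0 0
0 0 0 0 0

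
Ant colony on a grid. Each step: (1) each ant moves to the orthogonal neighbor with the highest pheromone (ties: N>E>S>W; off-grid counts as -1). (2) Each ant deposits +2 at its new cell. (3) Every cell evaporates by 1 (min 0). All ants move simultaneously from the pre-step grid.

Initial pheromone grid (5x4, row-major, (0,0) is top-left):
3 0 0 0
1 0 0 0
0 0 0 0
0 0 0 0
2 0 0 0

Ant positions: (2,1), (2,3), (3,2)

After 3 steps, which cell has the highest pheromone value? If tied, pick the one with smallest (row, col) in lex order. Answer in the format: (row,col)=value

Answer: (0,0)=2

Derivation:
Step 1: ant0:(2,1)->N->(1,1) | ant1:(2,3)->N->(1,3) | ant2:(3,2)->N->(2,2)
  grid max=2 at (0,0)
Step 2: ant0:(1,1)->N->(0,1) | ant1:(1,3)->N->(0,3) | ant2:(2,2)->N->(1,2)
  grid max=1 at (0,0)
Step 3: ant0:(0,1)->W->(0,0) | ant1:(0,3)->S->(1,3) | ant2:(1,2)->N->(0,2)
  grid max=2 at (0,0)
Final grid:
  2 0 1 0
  0 0 0 1
  0 0 0 0
  0 0 0 0
  0 0 0 0
Max pheromone 2 at (0,0)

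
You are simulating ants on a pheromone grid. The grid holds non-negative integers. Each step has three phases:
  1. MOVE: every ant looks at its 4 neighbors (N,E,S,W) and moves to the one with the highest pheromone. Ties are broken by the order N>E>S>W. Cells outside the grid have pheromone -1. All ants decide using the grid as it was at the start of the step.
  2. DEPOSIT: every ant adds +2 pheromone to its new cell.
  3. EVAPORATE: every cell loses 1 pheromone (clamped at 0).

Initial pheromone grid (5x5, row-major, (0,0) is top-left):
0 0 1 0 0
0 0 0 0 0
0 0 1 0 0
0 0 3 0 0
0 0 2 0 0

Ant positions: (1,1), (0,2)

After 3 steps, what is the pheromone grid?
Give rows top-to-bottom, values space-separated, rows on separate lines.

After step 1: ants at (0,1),(0,3)
  0 1 0 1 0
  0 0 0 0 0
  0 0 0 0 0
  0 0 2 0 0
  0 0 1 0 0
After step 2: ants at (0,2),(0,4)
  0 0 1 0 1
  0 0 0 0 0
  0 0 0 0 0
  0 0 1 0 0
  0 0 0 0 0
After step 3: ants at (0,3),(1,4)
  0 0 0 1 0
  0 0 0 0 1
  0 0 0 0 0
  0 0 0 0 0
  0 0 0 0 0

0 0 0 1 0
0 0 0 0 1
0 0 0 0 0
0 0 0 0 0
0 0 0 0 0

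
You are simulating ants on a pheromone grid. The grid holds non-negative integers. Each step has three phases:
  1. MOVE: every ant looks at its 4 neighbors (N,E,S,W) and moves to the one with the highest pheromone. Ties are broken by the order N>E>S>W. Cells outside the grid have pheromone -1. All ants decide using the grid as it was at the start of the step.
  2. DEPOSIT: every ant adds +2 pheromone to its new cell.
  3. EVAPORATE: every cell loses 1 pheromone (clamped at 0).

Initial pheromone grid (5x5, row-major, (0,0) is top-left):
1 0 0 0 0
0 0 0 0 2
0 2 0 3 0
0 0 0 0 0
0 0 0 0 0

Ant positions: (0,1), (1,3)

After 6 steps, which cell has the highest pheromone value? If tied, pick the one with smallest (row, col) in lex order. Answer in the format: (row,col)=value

Answer: (2,3)=3

Derivation:
Step 1: ant0:(0,1)->W->(0,0) | ant1:(1,3)->S->(2,3)
  grid max=4 at (2,3)
Step 2: ant0:(0,0)->E->(0,1) | ant1:(2,3)->N->(1,3)
  grid max=3 at (2,3)
Step 3: ant0:(0,1)->W->(0,0) | ant1:(1,3)->S->(2,3)
  grid max=4 at (2,3)
Step 4: ant0:(0,0)->E->(0,1) | ant1:(2,3)->N->(1,3)
  grid max=3 at (2,3)
Step 5: ant0:(0,1)->W->(0,0) | ant1:(1,3)->S->(2,3)
  grid max=4 at (2,3)
Step 6: ant0:(0,0)->E->(0,1) | ant1:(2,3)->N->(1,3)
  grid max=3 at (2,3)
Final grid:
  1 1 0 0 0
  0 0 0 1 0
  0 0 0 3 0
  0 0 0 0 0
  0 0 0 0 0
Max pheromone 3 at (2,3)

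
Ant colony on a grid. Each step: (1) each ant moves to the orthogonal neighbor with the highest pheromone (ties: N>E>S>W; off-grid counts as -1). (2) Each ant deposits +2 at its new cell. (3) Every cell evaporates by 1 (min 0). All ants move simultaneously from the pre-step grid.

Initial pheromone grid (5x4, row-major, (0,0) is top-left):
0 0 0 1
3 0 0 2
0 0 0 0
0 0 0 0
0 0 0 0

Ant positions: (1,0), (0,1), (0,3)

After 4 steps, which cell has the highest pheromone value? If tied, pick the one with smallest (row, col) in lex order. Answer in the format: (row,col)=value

Step 1: ant0:(1,0)->N->(0,0) | ant1:(0,1)->E->(0,2) | ant2:(0,3)->S->(1,3)
  grid max=3 at (1,3)
Step 2: ant0:(0,0)->S->(1,0) | ant1:(0,2)->E->(0,3) | ant2:(1,3)->N->(0,3)
  grid max=3 at (0,3)
Step 3: ant0:(1,0)->N->(0,0) | ant1:(0,3)->S->(1,3) | ant2:(0,3)->S->(1,3)
  grid max=5 at (1,3)
Step 4: ant0:(0,0)->S->(1,0) | ant1:(1,3)->N->(0,3) | ant2:(1,3)->N->(0,3)
  grid max=5 at (0,3)
Final grid:
  0 0 0 5
  3 0 0 4
  0 0 0 0
  0 0 0 0
  0 0 0 0
Max pheromone 5 at (0,3)

Answer: (0,3)=5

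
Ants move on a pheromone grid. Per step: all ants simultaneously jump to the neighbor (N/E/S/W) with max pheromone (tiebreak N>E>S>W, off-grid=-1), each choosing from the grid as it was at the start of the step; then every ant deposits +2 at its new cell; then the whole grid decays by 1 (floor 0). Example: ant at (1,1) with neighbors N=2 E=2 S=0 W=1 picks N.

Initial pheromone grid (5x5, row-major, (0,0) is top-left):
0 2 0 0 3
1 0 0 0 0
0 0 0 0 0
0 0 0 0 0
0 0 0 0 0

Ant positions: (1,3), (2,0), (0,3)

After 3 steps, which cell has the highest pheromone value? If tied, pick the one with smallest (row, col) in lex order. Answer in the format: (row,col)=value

Step 1: ant0:(1,3)->N->(0,3) | ant1:(2,0)->N->(1,0) | ant2:(0,3)->E->(0,4)
  grid max=4 at (0,4)
Step 2: ant0:(0,3)->E->(0,4) | ant1:(1,0)->N->(0,0) | ant2:(0,4)->W->(0,3)
  grid max=5 at (0,4)
Step 3: ant0:(0,4)->W->(0,3) | ant1:(0,0)->S->(1,0) | ant2:(0,3)->E->(0,4)
  grid max=6 at (0,4)
Final grid:
  0 0 0 3 6
  2 0 0 0 0
  0 0 0 0 0
  0 0 0 0 0
  0 0 0 0 0
Max pheromone 6 at (0,4)

Answer: (0,4)=6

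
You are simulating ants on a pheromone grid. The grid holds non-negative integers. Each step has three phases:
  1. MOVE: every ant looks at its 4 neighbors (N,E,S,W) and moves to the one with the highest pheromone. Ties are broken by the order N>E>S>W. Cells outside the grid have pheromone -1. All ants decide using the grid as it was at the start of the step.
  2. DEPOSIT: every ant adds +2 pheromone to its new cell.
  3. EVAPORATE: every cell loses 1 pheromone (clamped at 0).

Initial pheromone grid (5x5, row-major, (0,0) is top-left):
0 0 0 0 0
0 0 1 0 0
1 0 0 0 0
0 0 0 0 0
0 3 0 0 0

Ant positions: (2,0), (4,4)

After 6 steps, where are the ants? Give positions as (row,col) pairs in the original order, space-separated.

Step 1: ant0:(2,0)->N->(1,0) | ant1:(4,4)->N->(3,4)
  grid max=2 at (4,1)
Step 2: ant0:(1,0)->N->(0,0) | ant1:(3,4)->N->(2,4)
  grid max=1 at (0,0)
Step 3: ant0:(0,0)->E->(0,1) | ant1:(2,4)->N->(1,4)
  grid max=1 at (0,1)
Step 4: ant0:(0,1)->E->(0,2) | ant1:(1,4)->N->(0,4)
  grid max=1 at (0,2)
Step 5: ant0:(0,2)->E->(0,3) | ant1:(0,4)->S->(1,4)
  grid max=1 at (0,3)
Step 6: ant0:(0,3)->E->(0,4) | ant1:(1,4)->N->(0,4)
  grid max=3 at (0,4)

(0,4) (0,4)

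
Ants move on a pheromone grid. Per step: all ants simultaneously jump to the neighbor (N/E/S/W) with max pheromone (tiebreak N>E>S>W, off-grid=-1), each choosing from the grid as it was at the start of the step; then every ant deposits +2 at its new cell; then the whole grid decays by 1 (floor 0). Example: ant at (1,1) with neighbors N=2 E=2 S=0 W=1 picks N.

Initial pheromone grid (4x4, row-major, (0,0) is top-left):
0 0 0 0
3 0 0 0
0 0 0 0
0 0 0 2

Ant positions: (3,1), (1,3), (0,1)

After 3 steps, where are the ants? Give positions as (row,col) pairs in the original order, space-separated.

Step 1: ant0:(3,1)->N->(2,1) | ant1:(1,3)->N->(0,3) | ant2:(0,1)->E->(0,2)
  grid max=2 at (1,0)
Step 2: ant0:(2,1)->N->(1,1) | ant1:(0,3)->W->(0,2) | ant2:(0,2)->E->(0,3)
  grid max=2 at (0,2)
Step 3: ant0:(1,1)->W->(1,0) | ant1:(0,2)->E->(0,3) | ant2:(0,3)->W->(0,2)
  grid max=3 at (0,2)

(1,0) (0,3) (0,2)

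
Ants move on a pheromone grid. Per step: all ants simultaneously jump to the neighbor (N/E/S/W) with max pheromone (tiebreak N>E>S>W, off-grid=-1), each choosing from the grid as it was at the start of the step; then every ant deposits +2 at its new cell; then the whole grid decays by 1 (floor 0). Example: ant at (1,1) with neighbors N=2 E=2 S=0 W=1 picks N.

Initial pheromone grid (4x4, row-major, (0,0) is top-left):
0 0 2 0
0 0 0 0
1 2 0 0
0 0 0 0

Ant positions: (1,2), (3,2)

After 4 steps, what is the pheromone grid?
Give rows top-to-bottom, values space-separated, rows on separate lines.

After step 1: ants at (0,2),(2,2)
  0 0 3 0
  0 0 0 0
  0 1 1 0
  0 0 0 0
After step 2: ants at (0,3),(2,1)
  0 0 2 1
  0 0 0 0
  0 2 0 0
  0 0 0 0
After step 3: ants at (0,2),(1,1)
  0 0 3 0
  0 1 0 0
  0 1 0 0
  0 0 0 0
After step 4: ants at (0,3),(2,1)
  0 0 2 1
  0 0 0 0
  0 2 0 0
  0 0 0 0

0 0 2 1
0 0 0 0
0 2 0 0
0 0 0 0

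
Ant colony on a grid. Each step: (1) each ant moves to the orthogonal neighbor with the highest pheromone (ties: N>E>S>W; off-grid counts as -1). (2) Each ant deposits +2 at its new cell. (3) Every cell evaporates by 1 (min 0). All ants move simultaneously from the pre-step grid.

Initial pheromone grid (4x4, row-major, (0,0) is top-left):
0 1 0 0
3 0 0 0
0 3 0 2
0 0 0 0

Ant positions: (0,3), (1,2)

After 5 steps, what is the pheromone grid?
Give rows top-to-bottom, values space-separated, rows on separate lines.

After step 1: ants at (1,3),(0,2)
  0 0 1 0
  2 0 0 1
  0 2 0 1
  0 0 0 0
After step 2: ants at (2,3),(0,3)
  0 0 0 1
  1 0 0 0
  0 1 0 2
  0 0 0 0
After step 3: ants at (1,3),(1,3)
  0 0 0 0
  0 0 0 3
  0 0 0 1
  0 0 0 0
After step 4: ants at (2,3),(2,3)
  0 0 0 0
  0 0 0 2
  0 0 0 4
  0 0 0 0
After step 5: ants at (1,3),(1,3)
  0 0 0 0
  0 0 0 5
  0 0 0 3
  0 0 0 0

0 0 0 0
0 0 0 5
0 0 0 3
0 0 0 0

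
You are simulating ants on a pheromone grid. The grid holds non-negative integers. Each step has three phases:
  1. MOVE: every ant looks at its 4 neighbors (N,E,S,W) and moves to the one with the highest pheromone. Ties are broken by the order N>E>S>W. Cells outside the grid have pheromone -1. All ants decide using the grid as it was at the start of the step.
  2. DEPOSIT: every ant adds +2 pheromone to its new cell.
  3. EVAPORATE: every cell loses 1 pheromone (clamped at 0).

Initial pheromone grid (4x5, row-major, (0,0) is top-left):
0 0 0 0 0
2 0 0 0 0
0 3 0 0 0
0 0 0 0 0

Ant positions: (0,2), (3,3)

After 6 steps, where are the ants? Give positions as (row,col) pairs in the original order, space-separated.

Step 1: ant0:(0,2)->E->(0,3) | ant1:(3,3)->N->(2,3)
  grid max=2 at (2,1)
Step 2: ant0:(0,3)->E->(0,4) | ant1:(2,3)->N->(1,3)
  grid max=1 at (0,4)
Step 3: ant0:(0,4)->S->(1,4) | ant1:(1,3)->N->(0,3)
  grid max=1 at (0,3)
Step 4: ant0:(1,4)->N->(0,4) | ant1:(0,3)->E->(0,4)
  grid max=3 at (0,4)
Step 5: ant0:(0,4)->S->(1,4) | ant1:(0,4)->S->(1,4)
  grid max=3 at (1,4)
Step 6: ant0:(1,4)->N->(0,4) | ant1:(1,4)->N->(0,4)
  grid max=5 at (0,4)

(0,4) (0,4)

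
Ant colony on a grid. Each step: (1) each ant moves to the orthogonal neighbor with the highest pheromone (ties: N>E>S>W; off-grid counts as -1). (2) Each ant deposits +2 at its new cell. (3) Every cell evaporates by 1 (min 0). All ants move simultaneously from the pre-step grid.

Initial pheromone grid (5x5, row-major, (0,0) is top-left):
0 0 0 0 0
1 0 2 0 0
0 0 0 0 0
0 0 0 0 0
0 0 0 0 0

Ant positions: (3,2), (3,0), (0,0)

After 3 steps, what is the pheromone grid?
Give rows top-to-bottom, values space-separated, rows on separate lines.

After step 1: ants at (2,2),(2,0),(1,0)
  0 0 0 0 0
  2 0 1 0 0
  1 0 1 0 0
  0 0 0 0 0
  0 0 0 0 0
After step 2: ants at (1,2),(1,0),(2,0)
  0 0 0 0 0
  3 0 2 0 0
  2 0 0 0 0
  0 0 0 0 0
  0 0 0 0 0
After step 3: ants at (0,2),(2,0),(1,0)
  0 0 1 0 0
  4 0 1 0 0
  3 0 0 0 0
  0 0 0 0 0
  0 0 0 0 0

0 0 1 0 0
4 0 1 0 0
3 0 0 0 0
0 0 0 0 0
0 0 0 0 0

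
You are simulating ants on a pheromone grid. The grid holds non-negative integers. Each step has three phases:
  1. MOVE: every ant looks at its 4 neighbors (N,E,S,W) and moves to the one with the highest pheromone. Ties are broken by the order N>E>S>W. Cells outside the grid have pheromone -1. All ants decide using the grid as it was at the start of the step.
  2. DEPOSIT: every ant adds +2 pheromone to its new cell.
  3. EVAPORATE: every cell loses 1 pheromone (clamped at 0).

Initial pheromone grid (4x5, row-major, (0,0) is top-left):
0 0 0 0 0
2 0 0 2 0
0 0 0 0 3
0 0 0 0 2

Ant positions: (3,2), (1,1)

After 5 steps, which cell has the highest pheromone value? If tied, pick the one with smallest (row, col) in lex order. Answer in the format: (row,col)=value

Answer: (1,0)=3

Derivation:
Step 1: ant0:(3,2)->N->(2,2) | ant1:(1,1)->W->(1,0)
  grid max=3 at (1,0)
Step 2: ant0:(2,2)->N->(1,2) | ant1:(1,0)->N->(0,0)
  grid max=2 at (1,0)
Step 3: ant0:(1,2)->N->(0,2) | ant1:(0,0)->S->(1,0)
  grid max=3 at (1,0)
Step 4: ant0:(0,2)->E->(0,3) | ant1:(1,0)->N->(0,0)
  grid max=2 at (1,0)
Step 5: ant0:(0,3)->E->(0,4) | ant1:(0,0)->S->(1,0)
  grid max=3 at (1,0)
Final grid:
  0 0 0 0 1
  3 0 0 0 0
  0 0 0 0 0
  0 0 0 0 0
Max pheromone 3 at (1,0)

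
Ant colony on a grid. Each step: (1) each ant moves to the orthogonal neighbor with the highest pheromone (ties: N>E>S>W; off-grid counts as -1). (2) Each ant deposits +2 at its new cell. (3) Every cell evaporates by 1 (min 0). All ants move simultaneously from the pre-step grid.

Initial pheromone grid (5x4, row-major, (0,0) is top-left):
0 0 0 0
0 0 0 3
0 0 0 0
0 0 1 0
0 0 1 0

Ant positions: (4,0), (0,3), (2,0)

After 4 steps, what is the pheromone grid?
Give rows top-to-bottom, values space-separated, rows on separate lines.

After step 1: ants at (3,0),(1,3),(1,0)
  0 0 0 0
  1 0 0 4
  0 0 0 0
  1 0 0 0
  0 0 0 0
After step 2: ants at (2,0),(0,3),(0,0)
  1 0 0 1
  0 0 0 3
  1 0 0 0
  0 0 0 0
  0 0 0 0
After step 3: ants at (1,0),(1,3),(0,1)
  0 1 0 0
  1 0 0 4
  0 0 0 0
  0 0 0 0
  0 0 0 0
After step 4: ants at (0,0),(0,3),(0,2)
  1 0 1 1
  0 0 0 3
  0 0 0 0
  0 0 0 0
  0 0 0 0

1 0 1 1
0 0 0 3
0 0 0 0
0 0 0 0
0 0 0 0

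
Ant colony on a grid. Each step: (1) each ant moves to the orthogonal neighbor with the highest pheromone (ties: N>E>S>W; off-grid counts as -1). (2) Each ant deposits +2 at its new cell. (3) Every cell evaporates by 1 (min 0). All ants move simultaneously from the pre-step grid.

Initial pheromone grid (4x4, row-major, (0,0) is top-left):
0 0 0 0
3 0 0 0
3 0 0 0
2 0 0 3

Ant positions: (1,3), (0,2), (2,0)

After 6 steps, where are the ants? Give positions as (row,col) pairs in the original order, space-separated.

Step 1: ant0:(1,3)->N->(0,3) | ant1:(0,2)->E->(0,3) | ant2:(2,0)->N->(1,0)
  grid max=4 at (1,0)
Step 2: ant0:(0,3)->S->(1,3) | ant1:(0,3)->S->(1,3) | ant2:(1,0)->S->(2,0)
  grid max=3 at (1,0)
Step 3: ant0:(1,3)->N->(0,3) | ant1:(1,3)->N->(0,3) | ant2:(2,0)->N->(1,0)
  grid max=5 at (0,3)
Step 4: ant0:(0,3)->S->(1,3) | ant1:(0,3)->S->(1,3) | ant2:(1,0)->S->(2,0)
  grid max=5 at (1,3)
Step 5: ant0:(1,3)->N->(0,3) | ant1:(1,3)->N->(0,3) | ant2:(2,0)->N->(1,0)
  grid max=7 at (0,3)
Step 6: ant0:(0,3)->S->(1,3) | ant1:(0,3)->S->(1,3) | ant2:(1,0)->S->(2,0)
  grid max=7 at (1,3)

(1,3) (1,3) (2,0)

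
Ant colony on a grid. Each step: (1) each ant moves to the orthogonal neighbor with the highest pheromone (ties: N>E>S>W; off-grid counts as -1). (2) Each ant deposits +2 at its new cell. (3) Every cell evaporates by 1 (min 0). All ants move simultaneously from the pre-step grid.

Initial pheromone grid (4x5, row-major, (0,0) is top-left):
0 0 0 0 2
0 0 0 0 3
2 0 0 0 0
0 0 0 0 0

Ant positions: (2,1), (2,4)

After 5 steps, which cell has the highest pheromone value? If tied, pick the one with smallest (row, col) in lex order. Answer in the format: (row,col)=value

Step 1: ant0:(2,1)->W->(2,0) | ant1:(2,4)->N->(1,4)
  grid max=4 at (1,4)
Step 2: ant0:(2,0)->N->(1,0) | ant1:(1,4)->N->(0,4)
  grid max=3 at (1,4)
Step 3: ant0:(1,0)->S->(2,0) | ant1:(0,4)->S->(1,4)
  grid max=4 at (1,4)
Step 4: ant0:(2,0)->N->(1,0) | ant1:(1,4)->N->(0,4)
  grid max=3 at (1,4)
Step 5: ant0:(1,0)->S->(2,0) | ant1:(0,4)->S->(1,4)
  grid max=4 at (1,4)
Final grid:
  0 0 0 0 1
  0 0 0 0 4
  3 0 0 0 0
  0 0 0 0 0
Max pheromone 4 at (1,4)

Answer: (1,4)=4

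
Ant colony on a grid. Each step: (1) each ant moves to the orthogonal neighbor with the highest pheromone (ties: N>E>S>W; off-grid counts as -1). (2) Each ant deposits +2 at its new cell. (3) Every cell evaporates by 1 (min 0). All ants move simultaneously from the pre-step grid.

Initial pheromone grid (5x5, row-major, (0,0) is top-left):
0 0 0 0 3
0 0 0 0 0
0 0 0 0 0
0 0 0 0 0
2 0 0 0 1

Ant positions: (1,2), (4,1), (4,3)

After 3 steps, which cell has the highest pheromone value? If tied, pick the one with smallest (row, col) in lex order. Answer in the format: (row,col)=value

Step 1: ant0:(1,2)->N->(0,2) | ant1:(4,1)->W->(4,0) | ant2:(4,3)->E->(4,4)
  grid max=3 at (4,0)
Step 2: ant0:(0,2)->E->(0,3) | ant1:(4,0)->N->(3,0) | ant2:(4,4)->N->(3,4)
  grid max=2 at (4,0)
Step 3: ant0:(0,3)->E->(0,4) | ant1:(3,0)->S->(4,0) | ant2:(3,4)->S->(4,4)
  grid max=3 at (4,0)
Final grid:
  0 0 0 0 2
  0 0 0 0 0
  0 0 0 0 0
  0 0 0 0 0
  3 0 0 0 2
Max pheromone 3 at (4,0)

Answer: (4,0)=3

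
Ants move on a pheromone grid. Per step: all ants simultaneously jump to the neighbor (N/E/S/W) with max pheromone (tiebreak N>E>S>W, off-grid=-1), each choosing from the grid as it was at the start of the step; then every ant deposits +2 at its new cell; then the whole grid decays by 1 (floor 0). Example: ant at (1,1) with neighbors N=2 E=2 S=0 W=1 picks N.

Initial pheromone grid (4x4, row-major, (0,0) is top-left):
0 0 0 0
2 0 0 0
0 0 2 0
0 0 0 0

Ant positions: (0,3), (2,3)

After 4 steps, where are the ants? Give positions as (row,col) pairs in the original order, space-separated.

Step 1: ant0:(0,3)->S->(1,3) | ant1:(2,3)->W->(2,2)
  grid max=3 at (2,2)
Step 2: ant0:(1,3)->N->(0,3) | ant1:(2,2)->N->(1,2)
  grid max=2 at (2,2)
Step 3: ant0:(0,3)->S->(1,3) | ant1:(1,2)->S->(2,2)
  grid max=3 at (2,2)
Step 4: ant0:(1,3)->N->(0,3) | ant1:(2,2)->N->(1,2)
  grid max=2 at (2,2)

(0,3) (1,2)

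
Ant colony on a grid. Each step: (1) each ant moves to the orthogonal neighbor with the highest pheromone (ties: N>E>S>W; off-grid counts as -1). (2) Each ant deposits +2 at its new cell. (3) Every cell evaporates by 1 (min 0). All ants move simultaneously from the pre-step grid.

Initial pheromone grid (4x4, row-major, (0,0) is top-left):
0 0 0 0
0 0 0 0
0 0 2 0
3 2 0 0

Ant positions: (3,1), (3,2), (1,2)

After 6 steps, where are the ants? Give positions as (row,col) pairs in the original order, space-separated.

Step 1: ant0:(3,1)->W->(3,0) | ant1:(3,2)->N->(2,2) | ant2:(1,2)->S->(2,2)
  grid max=5 at (2,2)
Step 2: ant0:(3,0)->E->(3,1) | ant1:(2,2)->N->(1,2) | ant2:(2,2)->N->(1,2)
  grid max=4 at (2,2)
Step 3: ant0:(3,1)->W->(3,0) | ant1:(1,2)->S->(2,2) | ant2:(1,2)->S->(2,2)
  grid max=7 at (2,2)
Step 4: ant0:(3,0)->E->(3,1) | ant1:(2,2)->N->(1,2) | ant2:(2,2)->N->(1,2)
  grid max=6 at (2,2)
Step 5: ant0:(3,1)->W->(3,0) | ant1:(1,2)->S->(2,2) | ant2:(1,2)->S->(2,2)
  grid max=9 at (2,2)
Step 6: ant0:(3,0)->E->(3,1) | ant1:(2,2)->N->(1,2) | ant2:(2,2)->N->(1,2)
  grid max=8 at (2,2)

(3,1) (1,2) (1,2)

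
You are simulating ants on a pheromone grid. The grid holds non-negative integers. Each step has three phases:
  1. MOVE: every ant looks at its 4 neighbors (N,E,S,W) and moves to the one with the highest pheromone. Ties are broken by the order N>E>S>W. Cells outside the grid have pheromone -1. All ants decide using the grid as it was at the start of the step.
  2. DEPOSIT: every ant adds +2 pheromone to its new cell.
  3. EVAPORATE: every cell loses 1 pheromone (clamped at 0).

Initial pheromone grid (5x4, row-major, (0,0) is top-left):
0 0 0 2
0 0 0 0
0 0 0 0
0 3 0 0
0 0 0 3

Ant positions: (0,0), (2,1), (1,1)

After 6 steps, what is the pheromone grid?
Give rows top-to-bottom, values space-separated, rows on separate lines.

After step 1: ants at (0,1),(3,1),(0,1)
  0 3 0 1
  0 0 0 0
  0 0 0 0
  0 4 0 0
  0 0 0 2
After step 2: ants at (0,2),(2,1),(0,2)
  0 2 3 0
  0 0 0 0
  0 1 0 0
  0 3 0 0
  0 0 0 1
After step 3: ants at (0,1),(3,1),(0,1)
  0 5 2 0
  0 0 0 0
  0 0 0 0
  0 4 0 0
  0 0 0 0
After step 4: ants at (0,2),(2,1),(0,2)
  0 4 5 0
  0 0 0 0
  0 1 0 0
  0 3 0 0
  0 0 0 0
After step 5: ants at (0,1),(3,1),(0,1)
  0 7 4 0
  0 0 0 0
  0 0 0 0
  0 4 0 0
  0 0 0 0
After step 6: ants at (0,2),(2,1),(0,2)
  0 6 7 0
  0 0 0 0
  0 1 0 0
  0 3 0 0
  0 0 0 0

0 6 7 0
0 0 0 0
0 1 0 0
0 3 0 0
0 0 0 0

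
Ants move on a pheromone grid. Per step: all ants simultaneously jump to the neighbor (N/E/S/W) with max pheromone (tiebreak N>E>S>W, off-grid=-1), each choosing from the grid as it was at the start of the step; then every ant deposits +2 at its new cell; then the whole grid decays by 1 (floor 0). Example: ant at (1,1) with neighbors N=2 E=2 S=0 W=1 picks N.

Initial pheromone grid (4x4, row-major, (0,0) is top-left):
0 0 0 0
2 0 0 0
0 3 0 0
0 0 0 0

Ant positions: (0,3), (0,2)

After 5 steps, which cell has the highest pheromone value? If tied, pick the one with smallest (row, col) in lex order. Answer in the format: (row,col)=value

Step 1: ant0:(0,3)->S->(1,3) | ant1:(0,2)->E->(0,3)
  grid max=2 at (2,1)
Step 2: ant0:(1,3)->N->(0,3) | ant1:(0,3)->S->(1,3)
  grid max=2 at (0,3)
Step 3: ant0:(0,3)->S->(1,3) | ant1:(1,3)->N->(0,3)
  grid max=3 at (0,3)
Step 4: ant0:(1,3)->N->(0,3) | ant1:(0,3)->S->(1,3)
  grid max=4 at (0,3)
Step 5: ant0:(0,3)->S->(1,3) | ant1:(1,3)->N->(0,3)
  grid max=5 at (0,3)
Final grid:
  0 0 0 5
  0 0 0 5
  0 0 0 0
  0 0 0 0
Max pheromone 5 at (0,3)

Answer: (0,3)=5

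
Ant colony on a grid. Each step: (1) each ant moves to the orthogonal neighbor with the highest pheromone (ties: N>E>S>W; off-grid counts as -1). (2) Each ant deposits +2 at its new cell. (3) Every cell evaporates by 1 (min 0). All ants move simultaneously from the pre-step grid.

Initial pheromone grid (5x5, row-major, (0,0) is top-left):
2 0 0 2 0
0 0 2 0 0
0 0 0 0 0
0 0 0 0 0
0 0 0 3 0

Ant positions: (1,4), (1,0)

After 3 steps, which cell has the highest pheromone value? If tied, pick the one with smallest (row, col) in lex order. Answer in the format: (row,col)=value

Step 1: ant0:(1,4)->N->(0,4) | ant1:(1,0)->N->(0,0)
  grid max=3 at (0,0)
Step 2: ant0:(0,4)->W->(0,3) | ant1:(0,0)->E->(0,1)
  grid max=2 at (0,0)
Step 3: ant0:(0,3)->E->(0,4) | ant1:(0,1)->W->(0,0)
  grid max=3 at (0,0)
Final grid:
  3 0 0 1 1
  0 0 0 0 0
  0 0 0 0 0
  0 0 0 0 0
  0 0 0 0 0
Max pheromone 3 at (0,0)

Answer: (0,0)=3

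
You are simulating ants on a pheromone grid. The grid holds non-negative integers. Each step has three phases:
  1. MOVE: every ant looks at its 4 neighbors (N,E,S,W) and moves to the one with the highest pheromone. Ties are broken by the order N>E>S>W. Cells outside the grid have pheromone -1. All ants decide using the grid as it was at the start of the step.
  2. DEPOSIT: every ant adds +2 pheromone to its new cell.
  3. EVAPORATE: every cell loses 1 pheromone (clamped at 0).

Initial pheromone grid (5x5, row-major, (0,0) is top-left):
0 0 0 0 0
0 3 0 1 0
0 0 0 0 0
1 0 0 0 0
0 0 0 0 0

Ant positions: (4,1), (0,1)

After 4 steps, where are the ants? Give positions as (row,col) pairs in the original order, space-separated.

Step 1: ant0:(4,1)->N->(3,1) | ant1:(0,1)->S->(1,1)
  grid max=4 at (1,1)
Step 2: ant0:(3,1)->N->(2,1) | ant1:(1,1)->N->(0,1)
  grid max=3 at (1,1)
Step 3: ant0:(2,1)->N->(1,1) | ant1:(0,1)->S->(1,1)
  grid max=6 at (1,1)
Step 4: ant0:(1,1)->N->(0,1) | ant1:(1,1)->N->(0,1)
  grid max=5 at (1,1)

(0,1) (0,1)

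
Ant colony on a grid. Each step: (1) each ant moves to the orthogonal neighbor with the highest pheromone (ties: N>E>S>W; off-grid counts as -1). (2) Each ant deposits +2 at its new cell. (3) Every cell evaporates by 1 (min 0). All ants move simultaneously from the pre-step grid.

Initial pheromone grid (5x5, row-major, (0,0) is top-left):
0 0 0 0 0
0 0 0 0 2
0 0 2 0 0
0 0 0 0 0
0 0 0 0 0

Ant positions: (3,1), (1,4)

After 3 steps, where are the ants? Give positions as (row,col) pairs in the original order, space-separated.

Step 1: ant0:(3,1)->N->(2,1) | ant1:(1,4)->N->(0,4)
  grid max=1 at (0,4)
Step 2: ant0:(2,1)->E->(2,2) | ant1:(0,4)->S->(1,4)
  grid max=2 at (1,4)
Step 3: ant0:(2,2)->N->(1,2) | ant1:(1,4)->N->(0,4)
  grid max=1 at (0,4)

(1,2) (0,4)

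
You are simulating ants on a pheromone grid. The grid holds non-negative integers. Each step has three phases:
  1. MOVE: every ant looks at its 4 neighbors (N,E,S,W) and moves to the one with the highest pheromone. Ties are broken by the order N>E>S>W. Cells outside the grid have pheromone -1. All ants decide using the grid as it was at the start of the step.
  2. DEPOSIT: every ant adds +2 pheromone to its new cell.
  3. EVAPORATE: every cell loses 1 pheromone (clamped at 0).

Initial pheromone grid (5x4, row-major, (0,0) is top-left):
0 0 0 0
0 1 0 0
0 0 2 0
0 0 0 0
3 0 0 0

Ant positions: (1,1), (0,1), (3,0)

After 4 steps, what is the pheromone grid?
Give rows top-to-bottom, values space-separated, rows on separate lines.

After step 1: ants at (0,1),(1,1),(4,0)
  0 1 0 0
  0 2 0 0
  0 0 1 0
  0 0 0 0
  4 0 0 0
After step 2: ants at (1,1),(0,1),(3,0)
  0 2 0 0
  0 3 0 0
  0 0 0 0
  1 0 0 0
  3 0 0 0
After step 3: ants at (0,1),(1,1),(4,0)
  0 3 0 0
  0 4 0 0
  0 0 0 0
  0 0 0 0
  4 0 0 0
After step 4: ants at (1,1),(0,1),(3,0)
  0 4 0 0
  0 5 0 0
  0 0 0 0
  1 0 0 0
  3 0 0 0

0 4 0 0
0 5 0 0
0 0 0 0
1 0 0 0
3 0 0 0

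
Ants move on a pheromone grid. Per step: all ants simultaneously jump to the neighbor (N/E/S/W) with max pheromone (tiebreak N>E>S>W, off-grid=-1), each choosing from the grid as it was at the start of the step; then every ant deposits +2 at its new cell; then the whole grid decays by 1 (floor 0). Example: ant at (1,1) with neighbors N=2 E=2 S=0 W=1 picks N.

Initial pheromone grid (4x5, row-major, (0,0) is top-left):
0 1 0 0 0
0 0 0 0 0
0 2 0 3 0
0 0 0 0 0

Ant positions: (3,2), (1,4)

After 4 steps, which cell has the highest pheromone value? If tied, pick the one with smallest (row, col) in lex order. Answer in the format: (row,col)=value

Answer: (2,3)=3

Derivation:
Step 1: ant0:(3,2)->N->(2,2) | ant1:(1,4)->N->(0,4)
  grid max=2 at (2,3)
Step 2: ant0:(2,2)->E->(2,3) | ant1:(0,4)->S->(1,4)
  grid max=3 at (2,3)
Step 3: ant0:(2,3)->N->(1,3) | ant1:(1,4)->N->(0,4)
  grid max=2 at (2,3)
Step 4: ant0:(1,3)->S->(2,3) | ant1:(0,4)->S->(1,4)
  grid max=3 at (2,3)
Final grid:
  0 0 0 0 0
  0 0 0 0 1
  0 0 0 3 0
  0 0 0 0 0
Max pheromone 3 at (2,3)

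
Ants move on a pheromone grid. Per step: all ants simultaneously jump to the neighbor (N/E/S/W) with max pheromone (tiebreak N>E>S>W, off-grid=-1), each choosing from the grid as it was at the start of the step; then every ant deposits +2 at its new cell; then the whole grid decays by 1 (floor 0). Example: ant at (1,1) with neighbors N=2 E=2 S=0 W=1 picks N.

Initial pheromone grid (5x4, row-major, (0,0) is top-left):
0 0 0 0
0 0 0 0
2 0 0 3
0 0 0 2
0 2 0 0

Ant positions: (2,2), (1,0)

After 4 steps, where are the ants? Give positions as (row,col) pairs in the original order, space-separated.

Step 1: ant0:(2,2)->E->(2,3) | ant1:(1,0)->S->(2,0)
  grid max=4 at (2,3)
Step 2: ant0:(2,3)->S->(3,3) | ant1:(2,0)->N->(1,0)
  grid max=3 at (2,3)
Step 3: ant0:(3,3)->N->(2,3) | ant1:(1,0)->S->(2,0)
  grid max=4 at (2,3)
Step 4: ant0:(2,3)->S->(3,3) | ant1:(2,0)->N->(1,0)
  grid max=3 at (2,3)

(3,3) (1,0)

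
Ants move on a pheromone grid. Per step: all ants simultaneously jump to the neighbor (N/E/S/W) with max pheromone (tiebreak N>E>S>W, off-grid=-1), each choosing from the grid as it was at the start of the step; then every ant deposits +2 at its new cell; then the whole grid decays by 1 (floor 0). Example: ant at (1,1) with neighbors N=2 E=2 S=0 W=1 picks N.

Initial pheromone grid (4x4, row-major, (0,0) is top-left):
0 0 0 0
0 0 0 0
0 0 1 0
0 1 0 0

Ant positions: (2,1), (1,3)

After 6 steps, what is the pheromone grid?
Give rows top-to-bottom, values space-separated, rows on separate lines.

After step 1: ants at (2,2),(0,3)
  0 0 0 1
  0 0 0 0
  0 0 2 0
  0 0 0 0
After step 2: ants at (1,2),(1,3)
  0 0 0 0
  0 0 1 1
  0 0 1 0
  0 0 0 0
After step 3: ants at (1,3),(1,2)
  0 0 0 0
  0 0 2 2
  0 0 0 0
  0 0 0 0
After step 4: ants at (1,2),(1,3)
  0 0 0 0
  0 0 3 3
  0 0 0 0
  0 0 0 0
After step 5: ants at (1,3),(1,2)
  0 0 0 0
  0 0 4 4
  0 0 0 0
  0 0 0 0
After step 6: ants at (1,2),(1,3)
  0 0 0 0
  0 0 5 5
  0 0 0 0
  0 0 0 0

0 0 0 0
0 0 5 5
0 0 0 0
0 0 0 0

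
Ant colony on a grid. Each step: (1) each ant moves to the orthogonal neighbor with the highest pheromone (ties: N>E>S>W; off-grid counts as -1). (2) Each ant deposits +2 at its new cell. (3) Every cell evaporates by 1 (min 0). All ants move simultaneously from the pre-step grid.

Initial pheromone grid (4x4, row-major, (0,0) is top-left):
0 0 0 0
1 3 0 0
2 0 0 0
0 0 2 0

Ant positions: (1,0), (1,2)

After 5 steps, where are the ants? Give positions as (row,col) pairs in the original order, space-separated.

Step 1: ant0:(1,0)->E->(1,1) | ant1:(1,2)->W->(1,1)
  grid max=6 at (1,1)
Step 2: ant0:(1,1)->N->(0,1) | ant1:(1,1)->N->(0,1)
  grid max=5 at (1,1)
Step 3: ant0:(0,1)->S->(1,1) | ant1:(0,1)->S->(1,1)
  grid max=8 at (1,1)
Step 4: ant0:(1,1)->N->(0,1) | ant1:(1,1)->N->(0,1)
  grid max=7 at (1,1)
Step 5: ant0:(0,1)->S->(1,1) | ant1:(0,1)->S->(1,1)
  grid max=10 at (1,1)

(1,1) (1,1)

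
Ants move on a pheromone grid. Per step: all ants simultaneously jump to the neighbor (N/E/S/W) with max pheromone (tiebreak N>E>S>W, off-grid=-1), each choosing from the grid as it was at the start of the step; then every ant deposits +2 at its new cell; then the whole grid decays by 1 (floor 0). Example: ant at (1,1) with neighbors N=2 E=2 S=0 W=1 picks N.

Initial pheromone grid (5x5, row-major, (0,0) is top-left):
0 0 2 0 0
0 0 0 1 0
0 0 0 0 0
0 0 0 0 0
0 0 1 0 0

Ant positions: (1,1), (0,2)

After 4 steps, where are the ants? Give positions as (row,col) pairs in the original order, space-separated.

Step 1: ant0:(1,1)->N->(0,1) | ant1:(0,2)->E->(0,3)
  grid max=1 at (0,1)
Step 2: ant0:(0,1)->E->(0,2) | ant1:(0,3)->W->(0,2)
  grid max=4 at (0,2)
Step 3: ant0:(0,2)->E->(0,3) | ant1:(0,2)->E->(0,3)
  grid max=3 at (0,2)
Step 4: ant0:(0,3)->W->(0,2) | ant1:(0,3)->W->(0,2)
  grid max=6 at (0,2)

(0,2) (0,2)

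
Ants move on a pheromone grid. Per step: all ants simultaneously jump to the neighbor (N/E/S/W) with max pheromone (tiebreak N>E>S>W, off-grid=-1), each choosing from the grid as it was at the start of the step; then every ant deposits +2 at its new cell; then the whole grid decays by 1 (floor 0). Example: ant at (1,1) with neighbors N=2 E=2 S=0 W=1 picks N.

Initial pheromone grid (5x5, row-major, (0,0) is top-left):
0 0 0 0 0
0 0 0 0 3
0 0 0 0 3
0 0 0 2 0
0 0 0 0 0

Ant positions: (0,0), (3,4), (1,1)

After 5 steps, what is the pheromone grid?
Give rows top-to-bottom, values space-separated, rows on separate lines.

After step 1: ants at (0,1),(2,4),(0,1)
  0 3 0 0 0
  0 0 0 0 2
  0 0 0 0 4
  0 0 0 1 0
  0 0 0 0 0
After step 2: ants at (0,2),(1,4),(0,2)
  0 2 3 0 0
  0 0 0 0 3
  0 0 0 0 3
  0 0 0 0 0
  0 0 0 0 0
After step 3: ants at (0,1),(2,4),(0,1)
  0 5 2 0 0
  0 0 0 0 2
  0 0 0 0 4
  0 0 0 0 0
  0 0 0 0 0
After step 4: ants at (0,2),(1,4),(0,2)
  0 4 5 0 0
  0 0 0 0 3
  0 0 0 0 3
  0 0 0 0 0
  0 0 0 0 0
After step 5: ants at (0,1),(2,4),(0,1)
  0 7 4 0 0
  0 0 0 0 2
  0 0 0 0 4
  0 0 0 0 0
  0 0 0 0 0

0 7 4 0 0
0 0 0 0 2
0 0 0 0 4
0 0 0 0 0
0 0 0 0 0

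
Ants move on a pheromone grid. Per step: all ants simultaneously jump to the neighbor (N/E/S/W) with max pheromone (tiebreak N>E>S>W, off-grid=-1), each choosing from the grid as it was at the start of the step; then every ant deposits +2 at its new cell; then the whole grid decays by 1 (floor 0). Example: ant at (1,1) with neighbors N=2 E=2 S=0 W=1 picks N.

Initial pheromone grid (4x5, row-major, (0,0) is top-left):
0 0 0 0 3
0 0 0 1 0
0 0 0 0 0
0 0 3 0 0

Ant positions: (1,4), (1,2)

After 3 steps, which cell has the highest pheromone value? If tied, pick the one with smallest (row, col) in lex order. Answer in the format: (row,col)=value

Step 1: ant0:(1,4)->N->(0,4) | ant1:(1,2)->E->(1,3)
  grid max=4 at (0,4)
Step 2: ant0:(0,4)->S->(1,4) | ant1:(1,3)->N->(0,3)
  grid max=3 at (0,4)
Step 3: ant0:(1,4)->N->(0,4) | ant1:(0,3)->E->(0,4)
  grid max=6 at (0,4)
Final grid:
  0 0 0 0 6
  0 0 0 0 0
  0 0 0 0 0
  0 0 0 0 0
Max pheromone 6 at (0,4)

Answer: (0,4)=6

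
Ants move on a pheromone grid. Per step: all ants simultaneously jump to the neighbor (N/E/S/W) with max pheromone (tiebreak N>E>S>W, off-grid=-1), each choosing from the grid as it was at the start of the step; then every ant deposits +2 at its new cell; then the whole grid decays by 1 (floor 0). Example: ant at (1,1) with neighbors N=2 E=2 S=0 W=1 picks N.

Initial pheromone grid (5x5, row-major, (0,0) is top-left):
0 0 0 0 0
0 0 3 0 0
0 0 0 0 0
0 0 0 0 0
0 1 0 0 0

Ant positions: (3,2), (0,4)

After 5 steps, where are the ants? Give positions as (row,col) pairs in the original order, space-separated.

Step 1: ant0:(3,2)->N->(2,2) | ant1:(0,4)->S->(1,4)
  grid max=2 at (1,2)
Step 2: ant0:(2,2)->N->(1,2) | ant1:(1,4)->N->(0,4)
  grid max=3 at (1,2)
Step 3: ant0:(1,2)->N->(0,2) | ant1:(0,4)->S->(1,4)
  grid max=2 at (1,2)
Step 4: ant0:(0,2)->S->(1,2) | ant1:(1,4)->N->(0,4)
  grid max=3 at (1,2)
Step 5: ant0:(1,2)->N->(0,2) | ant1:(0,4)->S->(1,4)
  grid max=2 at (1,2)

(0,2) (1,4)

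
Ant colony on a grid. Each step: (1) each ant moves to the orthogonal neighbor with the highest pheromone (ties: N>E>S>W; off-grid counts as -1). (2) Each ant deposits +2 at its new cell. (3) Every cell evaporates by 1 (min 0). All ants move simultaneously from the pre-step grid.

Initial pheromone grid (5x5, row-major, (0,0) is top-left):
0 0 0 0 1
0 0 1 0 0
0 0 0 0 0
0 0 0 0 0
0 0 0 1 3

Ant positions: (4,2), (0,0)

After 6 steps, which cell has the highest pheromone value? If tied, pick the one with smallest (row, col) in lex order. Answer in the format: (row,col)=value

Answer: (4,4)=3

Derivation:
Step 1: ant0:(4,2)->E->(4,3) | ant1:(0,0)->E->(0,1)
  grid max=2 at (4,3)
Step 2: ant0:(4,3)->E->(4,4) | ant1:(0,1)->E->(0,2)
  grid max=3 at (4,4)
Step 3: ant0:(4,4)->W->(4,3) | ant1:(0,2)->E->(0,3)
  grid max=2 at (4,3)
Step 4: ant0:(4,3)->E->(4,4) | ant1:(0,3)->E->(0,4)
  grid max=3 at (4,4)
Step 5: ant0:(4,4)->W->(4,3) | ant1:(0,4)->S->(1,4)
  grid max=2 at (4,3)
Step 6: ant0:(4,3)->E->(4,4) | ant1:(1,4)->N->(0,4)
  grid max=3 at (4,4)
Final grid:
  0 0 0 0 1
  0 0 0 0 0
  0 0 0 0 0
  0 0 0 0 0
  0 0 0 1 3
Max pheromone 3 at (4,4)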